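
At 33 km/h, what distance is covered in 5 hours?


Using distance = speed * time
Speed = 33 km/h
Time = 5 hours
Distance = 33 * 5
= 165 km

165


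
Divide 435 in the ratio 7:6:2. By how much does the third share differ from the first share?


Total parts = 7 + 6 + 2 = 15
Value per part = 435 / 15 = 29
Shares: 7*29=203, 6*29=174, 2*29=58
Third share = 58, first share = 203
Difference = |58 - 203| = 145

145


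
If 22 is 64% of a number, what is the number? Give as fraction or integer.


Given: 22 is 64% of the whole
Set up: 22 = 64/100 * whole
whole = 22 * 100 / 64
whole = 2200 / 64
whole = 275/8

275/8


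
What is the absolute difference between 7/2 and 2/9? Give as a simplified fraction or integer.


Simplify: 7/2 = 7/2 and 2/9 = 2/9
Find common denominator: LCD = 18
Convert: 63/18 and 4/18
Difference = |63 - 4|/18 = 59/18
Simplified = 59/18

59/18


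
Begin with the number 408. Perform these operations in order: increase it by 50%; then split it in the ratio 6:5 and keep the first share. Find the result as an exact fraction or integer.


Start with 408.
Step 1: Increase by 50%: 408 * 150/100 = 612
Step 2: Split 6:5, first share = 612 * 6/11 = 3672/11
Final result = 3672/11

3672/11


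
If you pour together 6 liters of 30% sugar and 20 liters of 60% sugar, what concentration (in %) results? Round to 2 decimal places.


Solute in mixture 1 = 30% of 6 L = 6*30/100 = 9/5 L
Solute in mixture 2 = 60% of 20 L = 20*60/100 = 12 L
Total solute = 9/5 + 12 = 69/5 L
Total volume = 6 + 20 = 26 L
Final concentration = 69/5/26 * 100 = 53.08%

53.08


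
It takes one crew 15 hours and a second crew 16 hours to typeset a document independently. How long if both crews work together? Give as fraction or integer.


Rate of A = 1/15 job per hour
Rate of B = 1/16 job per hour
Combined rate = 1/15 + 1/16
Find common denominator: (16 + 15)/(15*16) = 31/240
Combined rate = 31/240 job per hour
Time together = 1 / (31/240) = 240/31 hours

240/31


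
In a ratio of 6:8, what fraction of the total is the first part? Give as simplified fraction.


Total parts = 6 + 8 = 14
First part fraction = 6/14
Simplify: 6/14 = 3/7

3/7


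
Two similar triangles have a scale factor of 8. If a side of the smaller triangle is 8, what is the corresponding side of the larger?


Similar triangles have proportional sides
Scale factor = 8
Smaller side = 8
Corresponding larger side = 8 * 8
= 64

64


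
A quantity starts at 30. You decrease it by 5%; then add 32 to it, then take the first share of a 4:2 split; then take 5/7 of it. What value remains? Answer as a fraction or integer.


Start with 30.
Step 1: Decrease by 5%: 30 * 95/100 = 57/2
Step 2: Add 32: 57/2+32=121/2; split 4:2 first = 121/2*4/6 = 121/3
Step 3: Take 5/7: 121/3 * 5/7 = 605/21
Final result = 605/21

605/21


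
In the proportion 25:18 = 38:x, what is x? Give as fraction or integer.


Setting up: 25/18 = 38/x
Cross multiply: 25 * x = 18 * 38
25x = 684
x = 684/25
x = 684/25

684/25


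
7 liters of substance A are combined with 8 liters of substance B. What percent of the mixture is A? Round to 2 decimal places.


Volume of A = 7 L
Volume of B = 8 L
Total volume = 7 + 8 = 15 L
Percentage of A = (7/15) * 100
= 46.67%

46.67


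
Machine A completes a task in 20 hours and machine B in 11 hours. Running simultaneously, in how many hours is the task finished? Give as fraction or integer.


Rate of A = 1/20 job per hour
Rate of B = 1/11 job per hour
Combined rate = 1/20 + 1/11
Find common denominator: (11 + 20)/(20*11) = 31/220
Combined rate = 31/220 job per hour
Time together = 1 / (31/220) = 220/31 hours

220/31


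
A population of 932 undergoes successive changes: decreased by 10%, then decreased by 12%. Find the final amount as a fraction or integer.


Start: 932
Step 1: decrease by 10% => multiply by 90/100
  932 * 90/100 = 4194/5
Step 2: decrease by 12% => multiply by 88/100
  4194/5 * 88/100 = 92268/125
Final value = 92268/125

92268/125


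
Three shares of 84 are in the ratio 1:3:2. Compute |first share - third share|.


Total parts = 1 + 3 + 2 = 6
Value per part = 84 / 6 = 14
Shares: 1*14=14, 3*14=42, 2*14=28
First share = 14, third share = 28
Difference = |14 - 28| = 14

14


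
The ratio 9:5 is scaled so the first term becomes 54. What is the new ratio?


Original ratio: 9:5
First term target: 54
Scale factor = 54 / 9 = 6
Multiply second term: 5 * 6 = 30
Equivalent ratio = 54:30

54:30


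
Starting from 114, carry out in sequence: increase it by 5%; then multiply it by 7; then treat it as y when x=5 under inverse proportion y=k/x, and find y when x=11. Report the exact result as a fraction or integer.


Start with 114.
Step 1: Increase by 5%: 114 * 105/100 = 1197/10
Step 2: Multiply by 7: 1197/10 * 7 = 8379/10
Step 3: Inverse prop: k = (8379/10)*5; new y = k/11 = 8379/10*5/11 = 8379/22
Final result = 8379/22

8379/22


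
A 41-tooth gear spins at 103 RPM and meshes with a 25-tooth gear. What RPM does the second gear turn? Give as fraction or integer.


Gear ratio: teeth_A * RPM_A = teeth_B * RPM_B
41 * 103 = 25 * RPM_B
4223 = 25 * RPM_B
RPM_B = 4223 / 25
RPM_B = 4223/25

4223/25


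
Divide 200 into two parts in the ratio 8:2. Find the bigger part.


Total parts = 8 + 2 = 10
Value per part = 200 / 10 = 20
First share = 8 * 20 = 160
Second share = 2 * 20 = 40
Larger share = 160

160


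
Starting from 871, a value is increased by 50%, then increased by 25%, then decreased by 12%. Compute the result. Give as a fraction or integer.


Start: 871
Step 1: increase by 50% => multiply by 150/100
  871 * 150/100 = 2613/2
Step 2: increase by 25% => multiply by 125/100
  2613/2 * 125/100 = 13065/8
Step 3: decrease by 12% => multiply by 88/100
  13065/8 * 88/100 = 28743/20
Final value = 28743/20

28743/20


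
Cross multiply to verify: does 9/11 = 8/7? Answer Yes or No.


Cross multiply to check 9/11 = 8/7
Left cross product: 9 * 7 = 63
Right cross product: 11 * 8 = 88
63 != 88
Not equal, so proportions differ => No

No


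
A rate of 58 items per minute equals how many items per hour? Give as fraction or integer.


Converting from per minute to per hour
Rate = 58 items per minute
Multiply by 60: 58 * 60
= 3480 items per hour

3480


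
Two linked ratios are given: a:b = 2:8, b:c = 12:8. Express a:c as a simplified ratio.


Given a:b = 2:8 and b:c = 12:8
Make b consistent. Multiply first ratio by 12: a:b = 24:96
Multiply second ratio by 8: b:c = 96:64
Now b = 96 in both, so a:b:c = 24:96:64
Therefore a:c = 24:64
Simplify by GCD: a:c = 3:8

3:8


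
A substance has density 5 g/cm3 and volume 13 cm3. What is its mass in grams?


Using mass = density * volume
Density = 5 g/cm3
Volume = 13 cm3
Mass = 5 * 13
= 65 g

65


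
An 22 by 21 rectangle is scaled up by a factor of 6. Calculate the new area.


Original dimensions: 22 x 21
Enlargement factor = 6
New width = 22 * 6 = 132
New height = 21 * 6 = 126
New area = 132 * 126 = 16632

16632


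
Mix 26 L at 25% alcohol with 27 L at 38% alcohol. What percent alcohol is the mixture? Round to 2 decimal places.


Solute in mixture 1 = 25% of 26 L = 26*25/100 = 13/2 L
Solute in mixture 2 = 38% of 27 L = 27*38/100 = 513/50 L
Total solute = 13/2 + 513/50 = 419/25 L
Total volume = 26 + 27 = 53 L
Final concentration = 419/25/53 * 100 = 31.62%

31.62


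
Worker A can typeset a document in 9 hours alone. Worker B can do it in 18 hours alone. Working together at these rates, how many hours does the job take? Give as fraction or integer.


Rate of A = 1/9 job per hour
Rate of B = 1/18 job per hour
Combined rate = 1/9 + 1/18
Find common denominator: (18 + 9)/(9*18) = 27/162
Combined rate = 1/6 job per hour
Time together = 1 / (1/6) = 6 hours

6


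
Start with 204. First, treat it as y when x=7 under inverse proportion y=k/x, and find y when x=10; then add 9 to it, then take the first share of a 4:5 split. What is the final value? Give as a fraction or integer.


Start with 204.
Step 1: Inverse prop: k = (204)*7; new y = k/10 = 204*7/10 = 714/5
Step 2: Add 9: 714/5+9=759/5; split 4:5 first = 759/5*4/9 = 1012/15
Final result = 1012/15

1012/15


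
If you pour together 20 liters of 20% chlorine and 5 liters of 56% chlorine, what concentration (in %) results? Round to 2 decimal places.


Solute in mixture 1 = 20% of 20 L = 20*20/100 = 4 L
Solute in mixture 2 = 56% of 5 L = 5*56/100 = 14/5 L
Total solute = 4 + 14/5 = 34/5 L
Total volume = 20 + 5 = 25 L
Final concentration = 34/5/25 * 100 = 27.20%

27.20


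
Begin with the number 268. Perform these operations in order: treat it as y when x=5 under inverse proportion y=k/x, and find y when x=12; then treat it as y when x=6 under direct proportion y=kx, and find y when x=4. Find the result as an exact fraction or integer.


Start with 268.
Step 1: Inverse prop: k = (268)*5; new y = k/12 = 268*5/12 = 335/3
Step 2: Direct prop: k = (335/3)/6; new y = k*4 = 335/3*4/6 = 670/9
Final result = 670/9

670/9


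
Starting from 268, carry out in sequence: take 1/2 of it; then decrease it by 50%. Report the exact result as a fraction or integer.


Start with 268.
Step 1: Take 1/2: 268 * 1/2 = 134
Step 2: Decrease by 50%: 134 * 50/100 = 67
Final result = 67

67


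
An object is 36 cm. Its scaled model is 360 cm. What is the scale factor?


Original length = 36 cm
Scaled length = 360 cm
Scale factor = 360 / 36
= 10

10


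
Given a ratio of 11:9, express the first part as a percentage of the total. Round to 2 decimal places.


Total parts = 11 + 9 = 20
First part fraction = 11/20
Percentage = (11/20) * 100
= 0.55 * 100
= 55.00%

55.00


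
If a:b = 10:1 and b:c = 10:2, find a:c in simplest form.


Given a:b = 10:1 and b:c = 10:2
Make b consistent. Multiply first ratio by 10: a:b = 100:10
Multiply second ratio by 1: b:c = 10:2
Now b = 10 in both, so a:b:c = 100:10:2
Therefore a:c = 100:2
Simplify by GCD: a:c = 50:1

50:1


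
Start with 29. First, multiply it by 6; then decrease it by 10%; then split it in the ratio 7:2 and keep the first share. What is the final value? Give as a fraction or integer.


Start with 29.
Step 1: Multiply by 6: 29 * 6 = 174
Step 2: Decrease by 10%: 174 * 90/100 = 783/5
Step 3: Split 7:2, first share = 783/5 * 7/9 = 609/5
Final result = 609/5

609/5


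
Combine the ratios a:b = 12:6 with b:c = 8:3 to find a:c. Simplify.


Given a:b = 12:6 and b:c = 8:3
Make b consistent. Multiply first ratio by 8: a:b = 96:48
Multiply second ratio by 6: b:c = 48:18
Now b = 48 in both, so a:b:c = 96:48:18
Therefore a:c = 96:18
Simplify by GCD: a:c = 16:3

16:3


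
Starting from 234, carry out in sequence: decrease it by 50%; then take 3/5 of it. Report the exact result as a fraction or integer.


Start with 234.
Step 1: Decrease by 50%: 234 * 50/100 = 117
Step 2: Take 3/5: 117 * 3/5 = 351/5
Final result = 351/5

351/5


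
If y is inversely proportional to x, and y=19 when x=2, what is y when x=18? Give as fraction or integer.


Inverse proportion: y = k/x
Find k: k = 2 * 19 = 38
Compute y at x=18: y = 38/18
y = 19/9

19/9


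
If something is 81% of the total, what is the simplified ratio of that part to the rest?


Part = 81%, Remainder = 19%
Ratio = 81:19
GCD(81, 19) = 1
Simplify: 81:19 = 81:19

81:19


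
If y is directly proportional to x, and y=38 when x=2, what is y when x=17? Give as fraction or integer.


Direct proportion: y = kx
Find k: k = 38/2 = 19
Compute y at x=17: y = 19 * 17
y = 323

323


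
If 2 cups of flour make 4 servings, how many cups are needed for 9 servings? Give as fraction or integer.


Original: 2 cups for 4 servings
Target servings = 9
Scaling factor = 9/4
New amount = 2 * 9/4
= 18/4
= 9/2 cups

9/2


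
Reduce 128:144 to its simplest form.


Find GCD(128, 144)
GCD = 16
Divide both by 16: 128/16 = 8, 144/16 = 9
Simplified ratio = 8:9

8:9


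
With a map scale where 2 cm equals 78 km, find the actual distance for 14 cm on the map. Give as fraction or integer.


Map scale: 2 cm = 78 km
Measured distance on map = 14 cm
Set up proportion: 14 * 78 / 2
= 1092 / 2
= 546 km

546


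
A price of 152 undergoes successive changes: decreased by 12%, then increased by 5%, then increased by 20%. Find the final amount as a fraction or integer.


Start: 152
Step 1: decrease by 12% => multiply by 88/100
  152 * 88/100 = 3344/25
Step 2: increase by 5% => multiply by 105/100
  3344/25 * 105/100 = 17556/125
Step 3: increase by 20% => multiply by 120/100
  17556/125 * 120/100 = 105336/625
Final value = 105336/625

105336/625


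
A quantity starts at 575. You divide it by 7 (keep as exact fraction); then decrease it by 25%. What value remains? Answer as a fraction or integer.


Start with 575.
Step 1: Divide by 7: 575 / 7 = 575/7
Step 2: Decrease by 25%: 575/7 * 75/100 = 1725/28
Final result = 1725/28

1725/28


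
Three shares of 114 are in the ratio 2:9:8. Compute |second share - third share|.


Total parts = 2 + 9 + 8 = 19
Value per part = 114 / 19 = 6
Shares: 2*6=12, 9*6=54, 8*6=48
Second share = 54, third share = 48
Difference = |54 - 48| = 6

6


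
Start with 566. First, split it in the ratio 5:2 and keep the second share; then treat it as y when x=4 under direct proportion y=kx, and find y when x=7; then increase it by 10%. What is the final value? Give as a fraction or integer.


Start with 566.
Step 1: Split 5:2, second share = 566 * 2/7 = 1132/7
Step 2: Direct prop: k = (1132/7)/4; new y = k*7 = 1132/7*7/4 = 283
Step 3: Increase by 10%: 283 * 110/100 = 3113/10
Final result = 3113/10

3113/10


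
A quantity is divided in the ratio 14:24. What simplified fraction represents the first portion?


Total parts = 14 + 24 = 38
First part fraction = 14/38
Simplify: 14/38 = 7/19

7/19


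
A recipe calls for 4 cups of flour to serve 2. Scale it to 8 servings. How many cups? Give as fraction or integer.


Original: 4 cups for 2 servings
Target servings = 8
Scaling factor = 8/2
New amount = 4 * 8/2
= 32/2
= 16 cups

16


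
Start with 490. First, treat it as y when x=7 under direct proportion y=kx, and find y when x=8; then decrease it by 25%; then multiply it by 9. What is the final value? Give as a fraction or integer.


Start with 490.
Step 1: Direct prop: k = (490)/7; new y = k*8 = 490*8/7 = 560
Step 2: Decrease by 25%: 560 * 75/100 = 420
Step 3: Multiply by 9: 420 * 9 = 3780
Final result = 3780

3780


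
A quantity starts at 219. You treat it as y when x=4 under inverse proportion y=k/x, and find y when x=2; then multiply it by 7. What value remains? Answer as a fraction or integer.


Start with 219.
Step 1: Inverse prop: k = (219)*4; new y = k/2 = 219*4/2 = 438
Step 2: Multiply by 7: 438 * 7 = 3066
Final result = 3066

3066


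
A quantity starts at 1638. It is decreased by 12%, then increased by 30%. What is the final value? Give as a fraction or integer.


Start: 1638
Step 1: decrease by 12% => multiply by 88/100
  1638 * 88/100 = 36036/25
Step 2: increase by 30% => multiply by 130/100
  36036/25 * 130/100 = 234234/125
Final value = 234234/125

234234/125


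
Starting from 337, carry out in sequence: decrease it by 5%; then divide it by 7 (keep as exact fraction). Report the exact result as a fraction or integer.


Start with 337.
Step 1: Decrease by 5%: 337 * 95/100 = 6403/20
Step 2: Divide by 7: 6403/20 / 7 = 6403/140
Final result = 6403/140

6403/140


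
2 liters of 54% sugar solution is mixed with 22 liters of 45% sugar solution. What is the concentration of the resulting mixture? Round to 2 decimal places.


Solute in mixture 1 = 54% of 2 L = 2*54/100 = 27/25 L
Solute in mixture 2 = 45% of 22 L = 22*45/100 = 99/10 L
Total solute = 27/25 + 99/10 = 549/50 L
Total volume = 2 + 22 = 24 L
Final concentration = 549/50/24 * 100 = 45.75%

45.75


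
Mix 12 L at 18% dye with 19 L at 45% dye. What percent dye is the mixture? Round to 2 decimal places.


Solute in mixture 1 = 18% of 12 L = 12*18/100 = 54/25 L
Solute in mixture 2 = 45% of 19 L = 19*45/100 = 171/20 L
Total solute = 54/25 + 171/20 = 1071/100 L
Total volume = 12 + 19 = 31 L
Final concentration = 1071/100/31 * 100 = 34.55%

34.55


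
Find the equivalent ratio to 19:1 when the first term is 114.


Original ratio: 19:1
First term target: 114
Scale factor = 114 / 19 = 6
Multiply second term: 1 * 6 = 6
Equivalent ratio = 114:6

114:6


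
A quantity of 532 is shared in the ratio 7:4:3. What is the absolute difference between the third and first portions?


Total parts = 7 + 4 + 3 = 14
Value per part = 532 / 14 = 38
Shares: 7*38=266, 4*38=152, 3*38=114
Third share = 114, first share = 266
Difference = |114 - 266| = 152

152


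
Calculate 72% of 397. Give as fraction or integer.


Compute 72% of 397
Convert percentage: 72% = 72/100
Multiply: 397 * 72/100
= 28584/100
= 7146/25

7146/25


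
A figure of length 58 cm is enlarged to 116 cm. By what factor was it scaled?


Original length = 58 cm
Scaled length = 116 cm
Scale factor = 116 / 58
= 2

2


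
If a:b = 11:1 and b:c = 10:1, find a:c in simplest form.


Given a:b = 11:1 and b:c = 10:1
Make b consistent. Multiply first ratio by 10: a:b = 110:10
Multiply second ratio by 1: b:c = 10:1
Now b = 10 in both, so a:b:c = 110:10:1
Therefore a:c = 110:1
Simplify by GCD: a:c = 110:1

110:1


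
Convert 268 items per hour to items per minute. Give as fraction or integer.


Converting from per hour to per minute
Rate = 268 items per hour
Divide by 60: 268/60
= 67/15 items per minute

67/15


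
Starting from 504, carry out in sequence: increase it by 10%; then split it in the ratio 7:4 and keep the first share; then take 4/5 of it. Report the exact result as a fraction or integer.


Start with 504.
Step 1: Increase by 10%: 504 * 110/100 = 2772/5
Step 2: Split 7:4, first share = 2772/5 * 7/11 = 1764/5
Step 3: Take 4/5: 1764/5 * 4/5 = 7056/25
Final result = 7056/25

7056/25


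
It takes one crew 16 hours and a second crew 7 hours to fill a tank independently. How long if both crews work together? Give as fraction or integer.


Rate of A = 1/16 job per hour
Rate of B = 1/7 job per hour
Combined rate = 1/16 + 1/7
Find common denominator: (7 + 16)/(16*7) = 23/112
Combined rate = 23/112 job per hour
Time together = 1 / (23/112) = 112/23 hours

112/23


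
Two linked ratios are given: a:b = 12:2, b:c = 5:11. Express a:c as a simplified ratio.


Given a:b = 12:2 and b:c = 5:11
Make b consistent. Multiply first ratio by 5: a:b = 60:10
Multiply second ratio by 2: b:c = 10:22
Now b = 10 in both, so a:b:c = 60:10:22
Therefore a:c = 60:22
Simplify by GCD: a:c = 30:11

30:11


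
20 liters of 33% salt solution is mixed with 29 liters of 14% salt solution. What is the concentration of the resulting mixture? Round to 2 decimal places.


Solute in mixture 1 = 33% of 20 L = 20*33/100 = 33/5 L
Solute in mixture 2 = 14% of 29 L = 29*14/100 = 203/50 L
Total solute = 33/5 + 203/50 = 533/50 L
Total volume = 20 + 29 = 49 L
Final concentration = 533/50/49 * 100 = 21.76%

21.76


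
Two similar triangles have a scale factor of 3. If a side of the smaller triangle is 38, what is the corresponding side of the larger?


Similar triangles have proportional sides
Scale factor = 3
Smaller side = 38
Corresponding larger side = 38 * 3
= 114

114


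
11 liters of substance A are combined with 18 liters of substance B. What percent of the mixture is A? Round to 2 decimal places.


Volume of A = 11 L
Volume of B = 18 L
Total volume = 11 + 18 = 29 L
Percentage of A = (11/29) * 100
= 37.93%

37.93


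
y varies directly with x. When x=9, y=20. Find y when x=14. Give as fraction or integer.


Direct proportion: y = kx
Find k: k = 20/9 = 20/9
Compute y at x=14: y = 20/9 * 14
y = 280/9

280/9


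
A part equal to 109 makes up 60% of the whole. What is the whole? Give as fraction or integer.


Given: 109 is 60% of the whole
Set up: 109 = 60/100 * whole
whole = 109 * 100 / 60
whole = 10900 / 60
whole = 545/3

545/3


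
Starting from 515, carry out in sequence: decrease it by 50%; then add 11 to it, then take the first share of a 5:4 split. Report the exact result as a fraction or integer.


Start with 515.
Step 1: Decrease by 50%: 515 * 50/100 = 515/2
Step 2: Add 11: 515/2+11=537/2; split 5:4 first = 537/2*5/9 = 895/6
Final result = 895/6

895/6


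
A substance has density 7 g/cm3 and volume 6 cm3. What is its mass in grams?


Using mass = density * volume
Density = 7 g/cm3
Volume = 6 cm3
Mass = 7 * 6
= 42 g

42


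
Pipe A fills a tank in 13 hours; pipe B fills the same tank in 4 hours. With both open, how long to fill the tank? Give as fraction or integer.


Rate of A = 1/13 job per hour
Rate of B = 1/4 job per hour
Combined rate = 1/13 + 1/4
Find common denominator: (4 + 13)/(13*4) = 17/52
Combined rate = 17/52 job per hour
Time together = 1 / (17/52) = 52/17 hours

52/17


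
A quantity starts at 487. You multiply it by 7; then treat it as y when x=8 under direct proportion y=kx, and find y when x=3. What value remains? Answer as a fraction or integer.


Start with 487.
Step 1: Multiply by 7: 487 * 7 = 3409
Step 2: Direct prop: k = (3409)/8; new y = k*3 = 3409*3/8 = 10227/8
Final result = 10227/8

10227/8


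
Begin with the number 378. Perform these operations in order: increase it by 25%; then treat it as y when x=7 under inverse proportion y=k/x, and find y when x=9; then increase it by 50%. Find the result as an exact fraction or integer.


Start with 378.
Step 1: Increase by 25%: 378 * 125/100 = 945/2
Step 2: Inverse prop: k = (945/2)*7; new y = k/9 = 945/2*7/9 = 735/2
Step 3: Increase by 50%: 735/2 * 150/100 = 2205/4
Final result = 2205/4

2205/4


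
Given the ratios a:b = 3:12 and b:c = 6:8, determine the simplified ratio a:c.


Given a:b = 3:12 and b:c = 6:8
Make b consistent. Multiply first ratio by 6: a:b = 18:72
Multiply second ratio by 12: b:c = 72:96
Now b = 72 in both, so a:b:c = 18:72:96
Therefore a:c = 18:96
Simplify by GCD: a:c = 3:16

3:16


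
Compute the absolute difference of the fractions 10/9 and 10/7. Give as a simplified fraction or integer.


Simplify: 10/9 = 10/9 and 10/7 = 10/7
Find common denominator: LCD = 63
Convert: 70/63 and 90/63
Difference = |70 - 90|/63 = 20/63
Simplified = 20/63

20/63


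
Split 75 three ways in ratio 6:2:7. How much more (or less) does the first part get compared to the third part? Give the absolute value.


Total parts = 6 + 2 + 7 = 15
Value per part = 75 / 15 = 5
Shares: 6*5=30, 2*5=10, 7*5=35
First share = 30, third share = 35
Difference = |30 - 35| = 5

5


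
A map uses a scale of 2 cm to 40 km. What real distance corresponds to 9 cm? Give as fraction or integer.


Map scale: 2 cm = 40 km
Measured distance on map = 9 cm
Set up proportion: 9 * 40 / 2
= 360 / 2
= 180 km

180


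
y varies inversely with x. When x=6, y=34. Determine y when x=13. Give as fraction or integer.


Inverse proportion: y = k/x
Find k: k = 6 * 34 = 204
Compute y at x=13: y = 204/13
y = 204/13

204/13


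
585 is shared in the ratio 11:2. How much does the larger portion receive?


Total parts = 11 + 2 = 13
Value per part = 585 / 13 = 45
First share = 11 * 45 = 495
Second share = 2 * 45 = 90
Larger share = 495

495


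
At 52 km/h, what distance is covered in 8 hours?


Using distance = speed * time
Speed = 52 km/h
Time = 8 hours
Distance = 52 * 8
= 416 km

416


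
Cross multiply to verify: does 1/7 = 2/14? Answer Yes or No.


Cross multiply to check 1/7 = 2/14
Left cross product: 1 * 14 = 14
Right cross product: 7 * 2 = 14
14 = 14
Equal, so proportions match => Yes

Yes


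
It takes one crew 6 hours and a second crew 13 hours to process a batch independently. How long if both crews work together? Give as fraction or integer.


Rate of A = 1/6 job per hour
Rate of B = 1/13 job per hour
Combined rate = 1/6 + 1/13
Find common denominator: (13 + 6)/(6*13) = 19/78
Combined rate = 19/78 job per hour
Time together = 1 / (19/78) = 78/19 hours

78/19


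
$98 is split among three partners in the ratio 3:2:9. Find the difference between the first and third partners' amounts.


Total parts = 3 + 2 + 9 = 14
Value per part = 98 / 14 = 7
Shares: 3*7=21, 2*7=14, 9*7=63
First share = 21, third share = 63
Difference = |21 - 63| = 42

42


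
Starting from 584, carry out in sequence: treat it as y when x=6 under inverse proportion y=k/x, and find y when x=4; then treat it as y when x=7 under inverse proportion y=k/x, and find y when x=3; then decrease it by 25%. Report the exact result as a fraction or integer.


Start with 584.
Step 1: Inverse prop: k = (584)*6; new y = k/4 = 584*6/4 = 876
Step 2: Inverse prop: k = (876)*7; new y = k/3 = 876*7/3 = 2044
Step 3: Decrease by 25%: 2044 * 75/100 = 1533
Final result = 1533

1533


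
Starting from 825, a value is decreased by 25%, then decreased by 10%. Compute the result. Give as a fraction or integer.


Start: 825
Step 1: decrease by 25% => multiply by 75/100
  825 * 75/100 = 2475/4
Step 2: decrease by 10% => multiply by 90/100
  2475/4 * 90/100 = 4455/8
Final value = 4455/8

4455/8


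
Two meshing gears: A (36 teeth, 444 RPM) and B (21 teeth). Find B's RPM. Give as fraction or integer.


Gear ratio: teeth_A * RPM_A = teeth_B * RPM_B
36 * 444 = 21 * RPM_B
15984 = 21 * RPM_B
RPM_B = 15984 / 21
RPM_B = 5328/7

5328/7


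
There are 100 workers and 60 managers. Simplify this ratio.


Find GCD(100, 60)
GCD = 20
Divide both by 20: 100/20 = 5, 60/20 = 3
Simplified ratio = 5:3

5:3


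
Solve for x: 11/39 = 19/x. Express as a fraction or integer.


Setting up: 11/39 = 19/x
Cross multiply: 11 * x = 39 * 19
11x = 741
x = 741/11
x = 741/11

741/11


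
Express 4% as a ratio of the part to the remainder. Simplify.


Part = 4%, Remainder = 96%
Ratio = 4:96
GCD(4, 96) = 4
Simplify: 1:24 = 1:24

1:24


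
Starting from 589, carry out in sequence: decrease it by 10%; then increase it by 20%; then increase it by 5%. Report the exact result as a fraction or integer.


Start with 589.
Step 1: Decrease by 10%: 589 * 90/100 = 5301/10
Step 2: Increase by 20%: 5301/10 * 120/100 = 15903/25
Step 3: Increase by 5%: 15903/25 * 105/100 = 333963/500
Final result = 333963/500

333963/500


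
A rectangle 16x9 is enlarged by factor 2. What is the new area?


Original dimensions: 16 x 9
Enlargement factor = 2
New width = 16 * 2 = 32
New height = 9 * 2 = 18
New area = 32 * 18 = 576

576


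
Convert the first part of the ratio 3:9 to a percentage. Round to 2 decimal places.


Total parts = 3 + 9 = 12
First part fraction = 3/12
Percentage = (3/12) * 100
= 0.25 * 100
= 25.00%

25.00


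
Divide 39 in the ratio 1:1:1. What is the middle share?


Ratio = 1:1:1
Total parts = 1 + 1 + 1 = 3
Value per part = 39 / 3 = 13
First share = 1 * 13 = 13
Middle share = 1 * 13 = 13
Third share = 1 * 13 = 13

13


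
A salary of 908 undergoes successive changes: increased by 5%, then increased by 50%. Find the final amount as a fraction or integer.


Start: 908
Step 1: increase by 5% => multiply by 105/100
  908 * 105/100 = 4767/5
Step 2: increase by 50% => multiply by 150/100
  4767/5 * 150/100 = 14301/10
Final value = 14301/10

14301/10


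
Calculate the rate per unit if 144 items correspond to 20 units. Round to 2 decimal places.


Total items = 144
Number of units = 20
Unit rate = 144 / 20
= 7.20 items per unit

7.20


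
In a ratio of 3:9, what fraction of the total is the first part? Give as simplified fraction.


Total parts = 3 + 9 = 12
First part fraction = 3/12
Simplify: 3/12 = 1/4

1/4


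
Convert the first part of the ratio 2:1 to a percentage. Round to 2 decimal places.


Total parts = 2 + 1 = 3
First part fraction = 2/3
Percentage = (2/3) * 100
= 0.666667 * 100
= 66.67%

66.67


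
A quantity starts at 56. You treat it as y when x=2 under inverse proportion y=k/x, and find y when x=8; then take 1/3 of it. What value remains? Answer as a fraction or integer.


Start with 56.
Step 1: Inverse prop: k = (56)*2; new y = k/8 = 56*2/8 = 14
Step 2: Take 1/3: 14 * 1/3 = 14/3
Final result = 14/3

14/3


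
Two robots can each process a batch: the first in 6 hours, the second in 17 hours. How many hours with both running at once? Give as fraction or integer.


Rate of A = 1/6 job per hour
Rate of B = 1/17 job per hour
Combined rate = 1/6 + 1/17
Find common denominator: (17 + 6)/(6*17) = 23/102
Combined rate = 23/102 job per hour
Time together = 1 / (23/102) = 102/23 hours

102/23


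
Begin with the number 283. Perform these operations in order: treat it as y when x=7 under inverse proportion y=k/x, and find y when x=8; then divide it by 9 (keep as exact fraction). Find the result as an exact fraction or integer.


Start with 283.
Step 1: Inverse prop: k = (283)*7; new y = k/8 = 283*7/8 = 1981/8
Step 2: Divide by 9: 1981/8 / 9 = 1981/72
Final result = 1981/72

1981/72


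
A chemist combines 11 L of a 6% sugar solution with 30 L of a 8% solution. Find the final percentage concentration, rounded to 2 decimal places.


Solute in mixture 1 = 6% of 11 L = 11*6/100 = 33/50 L
Solute in mixture 2 = 8% of 30 L = 30*8/100 = 12/5 L
Total solute = 33/50 + 12/5 = 153/50 L
Total volume = 11 + 30 = 41 L
Final concentration = 153/50/41 * 100 = 7.46%

7.46


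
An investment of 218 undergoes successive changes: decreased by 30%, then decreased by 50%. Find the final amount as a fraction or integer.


Start: 218
Step 1: decrease by 30% => multiply by 70/100
  218 * 70/100 = 763/5
Step 2: decrease by 50% => multiply by 50/100
  763/5 * 50/100 = 763/10
Final value = 763/10

763/10


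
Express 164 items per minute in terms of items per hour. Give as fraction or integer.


Converting from per minute to per hour
Rate = 164 items per minute
Multiply by 60: 164 * 60
= 9840 items per hour

9840


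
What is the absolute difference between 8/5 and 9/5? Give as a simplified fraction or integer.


Simplify: 8/5 = 8/5 and 9/5 = 9/5
Find common denominator: LCD = 5
Convert: 8/5 and 9/5
Difference = |8 - 9|/5 = 1/5
Simplified = 1/5

1/5


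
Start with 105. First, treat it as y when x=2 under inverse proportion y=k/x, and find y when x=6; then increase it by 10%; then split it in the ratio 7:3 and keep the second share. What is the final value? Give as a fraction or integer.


Start with 105.
Step 1: Inverse prop: k = (105)*2; new y = k/6 = 105*2/6 = 35
Step 2: Increase by 10%: 35 * 110/100 = 77/2
Step 3: Split 7:3, second share = 77/2 * 3/10 = 231/20
Final result = 231/20

231/20


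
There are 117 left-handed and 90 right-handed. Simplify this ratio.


Find GCD(117, 90)
GCD = 9
Divide both by 9: 117/9 = 13, 90/9 = 10
Simplified ratio = 13:10

13:10


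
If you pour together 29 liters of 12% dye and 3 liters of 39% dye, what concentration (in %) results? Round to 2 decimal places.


Solute in mixture 1 = 12% of 29 L = 29*12/100 = 87/25 L
Solute in mixture 2 = 39% of 3 L = 3*39/100 = 117/100 L
Total solute = 87/25 + 117/100 = 93/20 L
Total volume = 29 + 3 = 32 L
Final concentration = 93/20/32 * 100 = 14.53%

14.53


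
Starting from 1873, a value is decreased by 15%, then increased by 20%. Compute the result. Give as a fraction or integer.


Start: 1873
Step 1: decrease by 15% => multiply by 85/100
  1873 * 85/100 = 31841/20
Step 2: increase by 20% => multiply by 120/100
  31841/20 * 120/100 = 95523/50
Final value = 95523/50

95523/50


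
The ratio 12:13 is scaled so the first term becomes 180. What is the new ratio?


Original ratio: 12:13
First term target: 180
Scale factor = 180 / 12 = 15
Multiply second term: 13 * 15 = 195
Equivalent ratio = 180:195

180:195


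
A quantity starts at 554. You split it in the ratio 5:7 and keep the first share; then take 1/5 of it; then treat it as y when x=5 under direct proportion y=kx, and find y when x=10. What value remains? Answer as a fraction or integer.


Start with 554.
Step 1: Split 5:7, first share = 554 * 5/12 = 1385/6
Step 2: Take 1/5: 1385/6 * 1/5 = 277/6
Step 3: Direct prop: k = (277/6)/5; new y = k*10 = 277/6*10/5 = 277/3
Final result = 277/3

277/3


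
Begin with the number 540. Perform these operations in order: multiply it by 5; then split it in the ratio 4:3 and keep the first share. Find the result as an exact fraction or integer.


Start with 540.
Step 1: Multiply by 5: 540 * 5 = 2700
Step 2: Split 4:3, first share = 2700 * 4/7 = 10800/7
Final result = 10800/7

10800/7


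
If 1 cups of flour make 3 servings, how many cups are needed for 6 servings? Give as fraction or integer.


Original: 1 cups for 3 servings
Target servings = 6
Scaling factor = 6/3
New amount = 1 * 6/3
= 6/3
= 2 cups

2


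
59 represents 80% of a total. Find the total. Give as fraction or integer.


Given: 59 is 80% of the whole
Set up: 59 = 80/100 * whole
whole = 59 * 100 / 80
whole = 5900 / 80
whole = 295/4

295/4


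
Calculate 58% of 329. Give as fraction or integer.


Compute 58% of 329
Convert percentage: 58% = 58/100
Multiply: 329 * 58/100
= 19082/100
= 9541/50

9541/50


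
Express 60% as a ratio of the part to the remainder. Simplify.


Part = 60%, Remainder = 40%
Ratio = 60:40
GCD(60, 40) = 20
Simplify: 3:2 = 3:2

3:2


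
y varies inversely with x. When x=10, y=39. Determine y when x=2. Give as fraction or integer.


Inverse proportion: y = k/x
Find k: k = 10 * 39 = 390
Compute y at x=2: y = 390/2
y = 195

195


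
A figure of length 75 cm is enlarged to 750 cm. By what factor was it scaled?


Original length = 75 cm
Scaled length = 750 cm
Scale factor = 750 / 75
= 10

10


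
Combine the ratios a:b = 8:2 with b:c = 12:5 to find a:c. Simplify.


Given a:b = 8:2 and b:c = 12:5
Make b consistent. Multiply first ratio by 12: a:b = 96:24
Multiply second ratio by 2: b:c = 24:10
Now b = 24 in both, so a:b:c = 96:24:10
Therefore a:c = 96:10
Simplify by GCD: a:c = 48:5

48:5


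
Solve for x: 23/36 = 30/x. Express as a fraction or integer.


Setting up: 23/36 = 30/x
Cross multiply: 23 * x = 36 * 30
23x = 1080
x = 1080/23
x = 1080/23

1080/23


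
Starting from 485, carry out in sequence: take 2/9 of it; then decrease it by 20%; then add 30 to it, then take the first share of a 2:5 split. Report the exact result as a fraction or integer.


Start with 485.
Step 1: Take 2/9: 485 * 2/9 = 970/9
Step 2: Decrease by 20%: 970/9 * 80/100 = 776/9
Step 3: Add 30: 776/9+30=1046/9; split 2:5 first = 1046/9*2/7 = 2092/63
Final result = 2092/63

2092/63


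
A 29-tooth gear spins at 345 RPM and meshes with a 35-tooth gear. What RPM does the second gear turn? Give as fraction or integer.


Gear ratio: teeth_A * RPM_A = teeth_B * RPM_B
29 * 345 = 35 * RPM_B
10005 = 35 * RPM_B
RPM_B = 10005 / 35
RPM_B = 2001/7

2001/7


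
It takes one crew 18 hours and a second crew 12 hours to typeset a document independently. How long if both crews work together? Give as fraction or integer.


Rate of A = 1/18 job per hour
Rate of B = 1/12 job per hour
Combined rate = 1/18 + 1/12
Find common denominator: (12 + 18)/(18*12) = 30/216
Combined rate = 5/36 job per hour
Time together = 1 / (5/36) = 36/5 hours

36/5


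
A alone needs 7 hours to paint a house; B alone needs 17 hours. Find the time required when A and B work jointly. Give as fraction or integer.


Rate of A = 1/7 job per hour
Rate of B = 1/17 job per hour
Combined rate = 1/7 + 1/17
Find common denominator: (17 + 7)/(7*17) = 24/119
Combined rate = 24/119 job per hour
Time together = 1 / (24/119) = 119/24 hours

119/24


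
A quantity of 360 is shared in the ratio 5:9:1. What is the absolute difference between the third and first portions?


Total parts = 5 + 9 + 1 = 15
Value per part = 360 / 15 = 24
Shares: 5*24=120, 9*24=216, 1*24=24
Third share = 24, first share = 120
Difference = |24 - 120| = 96

96


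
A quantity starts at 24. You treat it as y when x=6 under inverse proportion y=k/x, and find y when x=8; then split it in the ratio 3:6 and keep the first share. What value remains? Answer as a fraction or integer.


Start with 24.
Step 1: Inverse prop: k = (24)*6; new y = k/8 = 24*6/8 = 18
Step 2: Split 3:6, first share = 18 * 3/9 = 6
Final result = 6

6


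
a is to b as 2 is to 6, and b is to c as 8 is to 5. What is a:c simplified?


Given a:b = 2:6 and b:c = 8:5
Make b consistent. Multiply first ratio by 8: a:b = 16:48
Multiply second ratio by 6: b:c = 48:30
Now b = 48 in both, so a:b:c = 16:48:30
Therefore a:c = 16:30
Simplify by GCD: a:c = 8:15

8:15


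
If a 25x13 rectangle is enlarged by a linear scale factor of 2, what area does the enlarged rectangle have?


Original dimensions: 25 x 13
Enlargement factor = 2
New width = 25 * 2 = 50
New height = 13 * 2 = 26
New area = 50 * 26 = 1300

1300


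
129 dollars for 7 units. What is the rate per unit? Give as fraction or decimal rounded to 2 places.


Total dollars = 129
Number of units = 7
Unit rate = 129 / 7
= 18.43 dollars per unit

18.43


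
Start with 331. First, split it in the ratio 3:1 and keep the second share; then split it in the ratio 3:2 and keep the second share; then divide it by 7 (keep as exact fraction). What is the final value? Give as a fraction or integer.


Start with 331.
Step 1: Split 3:1, second share = 331 * 1/4 = 331/4
Step 2: Split 3:2, second share = 331/4 * 2/5 = 331/10
Step 3: Divide by 7: 331/10 / 7 = 331/70
Final result = 331/70

331/70


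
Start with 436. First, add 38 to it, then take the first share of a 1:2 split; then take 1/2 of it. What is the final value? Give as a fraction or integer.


Start with 436.
Step 1: Add 38: 436+38=474; split 1:2 first = 474*1/3 = 158
Step 2: Take 1/2: 158 * 1/2 = 79
Final result = 79

79


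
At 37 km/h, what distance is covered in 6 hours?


Using distance = speed * time
Speed = 37 km/h
Time = 6 hours
Distance = 37 * 6
= 222 km

222


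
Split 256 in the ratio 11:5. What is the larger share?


Total parts = 11 + 5 = 16
Value per part = 256 / 16 = 16
First share = 11 * 16 = 176
Second share = 5 * 16 = 80
Larger share = 176

176


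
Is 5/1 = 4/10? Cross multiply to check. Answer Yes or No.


Cross multiply to check 5/1 = 4/10
Left cross product: 5 * 10 = 50
Right cross product: 1 * 4 = 4
50 != 4
Not equal, so proportions differ => No

No


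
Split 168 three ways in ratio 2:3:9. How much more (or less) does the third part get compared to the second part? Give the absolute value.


Total parts = 2 + 3 + 9 = 14
Value per part = 168 / 14 = 12
Shares: 2*12=24, 3*12=36, 9*12=108
Third share = 108, second share = 36
Difference = |108 - 36| = 72

72


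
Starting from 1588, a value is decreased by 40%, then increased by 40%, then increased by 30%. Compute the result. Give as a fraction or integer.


Start: 1588
Step 1: decrease by 40% => multiply by 60/100
  1588 * 60/100 = 4764/5
Step 2: increase by 40% => multiply by 140/100
  4764/5 * 140/100 = 33348/25
Step 3: increase by 30% => multiply by 130/100
  33348/25 * 130/100 = 216762/125
Final value = 216762/125

216762/125


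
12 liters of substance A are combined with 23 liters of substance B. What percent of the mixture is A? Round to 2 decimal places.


Volume of A = 12 L
Volume of B = 23 L
Total volume = 12 + 23 = 35 L
Percentage of A = (12/35) * 100
= 34.29%

34.29


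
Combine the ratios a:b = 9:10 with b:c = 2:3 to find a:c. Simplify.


Given a:b = 9:10 and b:c = 2:3
Make b consistent. Multiply first ratio by 2: a:b = 18:20
Multiply second ratio by 10: b:c = 20:30
Now b = 20 in both, so a:b:c = 18:20:30
Therefore a:c = 18:30
Simplify by GCD: a:c = 3:5

3:5


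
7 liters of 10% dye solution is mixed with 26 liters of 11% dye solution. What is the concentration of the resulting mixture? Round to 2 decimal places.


Solute in mixture 1 = 10% of 7 L = 7*10/100 = 7/10 L
Solute in mixture 2 = 11% of 26 L = 26*11/100 = 143/50 L
Total solute = 7/10 + 143/50 = 89/25 L
Total volume = 7 + 26 = 33 L
Final concentration = 89/25/33 * 100 = 10.79%

10.79
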